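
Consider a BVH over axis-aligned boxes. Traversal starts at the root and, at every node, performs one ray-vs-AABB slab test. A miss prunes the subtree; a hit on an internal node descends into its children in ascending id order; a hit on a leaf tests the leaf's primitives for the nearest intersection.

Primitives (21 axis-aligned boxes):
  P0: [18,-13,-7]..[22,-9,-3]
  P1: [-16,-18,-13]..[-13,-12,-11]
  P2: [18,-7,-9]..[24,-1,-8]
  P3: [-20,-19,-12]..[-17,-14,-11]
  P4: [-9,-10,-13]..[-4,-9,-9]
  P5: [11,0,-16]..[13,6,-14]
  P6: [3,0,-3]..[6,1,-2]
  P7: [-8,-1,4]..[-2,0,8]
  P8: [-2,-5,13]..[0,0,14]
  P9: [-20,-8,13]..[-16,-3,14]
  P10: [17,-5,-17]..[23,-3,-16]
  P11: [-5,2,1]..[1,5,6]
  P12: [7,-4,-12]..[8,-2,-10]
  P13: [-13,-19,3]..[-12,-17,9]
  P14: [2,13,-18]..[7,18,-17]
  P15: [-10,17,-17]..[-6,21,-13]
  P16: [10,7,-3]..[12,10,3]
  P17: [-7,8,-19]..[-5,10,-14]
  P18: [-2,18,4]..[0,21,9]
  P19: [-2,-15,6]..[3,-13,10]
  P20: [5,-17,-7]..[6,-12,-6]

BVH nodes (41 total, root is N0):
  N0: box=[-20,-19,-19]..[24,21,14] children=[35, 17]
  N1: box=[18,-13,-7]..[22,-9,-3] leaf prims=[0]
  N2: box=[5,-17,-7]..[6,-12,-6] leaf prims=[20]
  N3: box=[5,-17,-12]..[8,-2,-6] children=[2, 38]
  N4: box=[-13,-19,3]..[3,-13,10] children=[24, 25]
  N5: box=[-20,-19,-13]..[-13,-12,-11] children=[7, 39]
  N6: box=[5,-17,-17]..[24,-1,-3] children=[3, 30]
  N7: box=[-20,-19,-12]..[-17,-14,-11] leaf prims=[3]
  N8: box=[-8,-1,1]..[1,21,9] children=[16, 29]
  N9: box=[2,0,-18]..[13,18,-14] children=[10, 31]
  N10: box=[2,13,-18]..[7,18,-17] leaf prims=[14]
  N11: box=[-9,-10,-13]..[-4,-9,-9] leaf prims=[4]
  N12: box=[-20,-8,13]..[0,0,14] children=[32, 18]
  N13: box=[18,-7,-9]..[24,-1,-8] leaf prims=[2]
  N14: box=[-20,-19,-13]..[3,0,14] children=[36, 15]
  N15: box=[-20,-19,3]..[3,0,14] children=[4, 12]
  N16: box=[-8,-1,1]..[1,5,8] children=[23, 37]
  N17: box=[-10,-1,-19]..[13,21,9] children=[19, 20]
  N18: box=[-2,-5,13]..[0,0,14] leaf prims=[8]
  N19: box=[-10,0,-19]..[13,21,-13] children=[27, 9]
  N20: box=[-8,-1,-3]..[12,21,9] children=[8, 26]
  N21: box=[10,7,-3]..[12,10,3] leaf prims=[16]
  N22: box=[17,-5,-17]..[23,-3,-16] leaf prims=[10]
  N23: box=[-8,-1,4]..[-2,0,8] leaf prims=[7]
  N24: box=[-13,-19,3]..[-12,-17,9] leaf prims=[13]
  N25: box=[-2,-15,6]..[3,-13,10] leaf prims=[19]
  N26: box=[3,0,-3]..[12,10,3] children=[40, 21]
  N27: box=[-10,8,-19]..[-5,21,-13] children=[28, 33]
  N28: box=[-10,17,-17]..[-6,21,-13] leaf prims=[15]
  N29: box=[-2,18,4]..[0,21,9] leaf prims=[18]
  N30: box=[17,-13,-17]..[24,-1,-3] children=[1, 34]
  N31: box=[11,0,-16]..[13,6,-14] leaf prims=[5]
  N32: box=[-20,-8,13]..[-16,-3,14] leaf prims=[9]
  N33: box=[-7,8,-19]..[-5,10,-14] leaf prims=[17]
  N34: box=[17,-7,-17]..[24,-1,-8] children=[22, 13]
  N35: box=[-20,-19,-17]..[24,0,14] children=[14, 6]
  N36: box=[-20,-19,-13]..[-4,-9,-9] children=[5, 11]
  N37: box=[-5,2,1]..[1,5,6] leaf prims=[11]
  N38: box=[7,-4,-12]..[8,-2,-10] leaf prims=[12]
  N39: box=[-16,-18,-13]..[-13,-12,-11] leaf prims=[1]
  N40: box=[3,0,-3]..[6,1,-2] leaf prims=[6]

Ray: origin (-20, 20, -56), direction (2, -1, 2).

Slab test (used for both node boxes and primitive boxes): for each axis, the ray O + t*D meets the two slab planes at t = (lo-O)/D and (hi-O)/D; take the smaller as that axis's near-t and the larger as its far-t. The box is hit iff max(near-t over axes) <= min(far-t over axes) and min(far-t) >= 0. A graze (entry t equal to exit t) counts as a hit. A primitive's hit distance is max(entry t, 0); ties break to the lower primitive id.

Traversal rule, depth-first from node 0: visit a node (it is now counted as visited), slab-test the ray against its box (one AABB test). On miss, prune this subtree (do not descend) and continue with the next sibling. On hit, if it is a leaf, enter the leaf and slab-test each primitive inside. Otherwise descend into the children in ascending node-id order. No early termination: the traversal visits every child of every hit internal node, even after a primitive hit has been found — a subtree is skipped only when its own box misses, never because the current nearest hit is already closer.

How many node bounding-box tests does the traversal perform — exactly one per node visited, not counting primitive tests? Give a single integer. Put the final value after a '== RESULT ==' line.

Walk:
N0 x:[0,22] y:[-1,39] z:[37/2,35] -> hit [37/2,22], descend [17, 35]
  N17 x:[5,33/2] y:[-1,21] z:[37/2,65/2] -> miss, prune
  N35 x:[0,22] y:[20,39] z:[39/2,35] -> hit [20,22], descend [6, 14]
    N6 x:[25/2,22] y:[21,37] z:[39/2,53/2] -> hit [21,22], descend [3, 30]
      N3 x:[25/2,14] y:[22,37] z:[22,25] -> miss, prune
      N30 x:[37/2,22] y:[21,33] z:[39/2,53/2] -> hit [21,22], descend [1, 34]
        N1 x:[19,21] y:[29,33] z:[49/2,53/2] -> miss, prune
        N34 x:[37/2,22] y:[21,27] z:[39/2,24] -> hit [21,22], descend [13, 22]
          N13 x:[19,22] y:[21,27] z:[47/2,24] -> miss, prune
          N22 x:[37/2,43/2] y:[23,25] z:[39/2,20] -> miss, prune
    N14 x:[0,23/2] y:[20,39] z:[43/2,35] -> miss, prune

order=[0, 17, 35, 6, 3, 30, 1, 34, 13, 22, 14]  |boxes|=11  |leaves|=0  hit=miss

== RESULT ==
11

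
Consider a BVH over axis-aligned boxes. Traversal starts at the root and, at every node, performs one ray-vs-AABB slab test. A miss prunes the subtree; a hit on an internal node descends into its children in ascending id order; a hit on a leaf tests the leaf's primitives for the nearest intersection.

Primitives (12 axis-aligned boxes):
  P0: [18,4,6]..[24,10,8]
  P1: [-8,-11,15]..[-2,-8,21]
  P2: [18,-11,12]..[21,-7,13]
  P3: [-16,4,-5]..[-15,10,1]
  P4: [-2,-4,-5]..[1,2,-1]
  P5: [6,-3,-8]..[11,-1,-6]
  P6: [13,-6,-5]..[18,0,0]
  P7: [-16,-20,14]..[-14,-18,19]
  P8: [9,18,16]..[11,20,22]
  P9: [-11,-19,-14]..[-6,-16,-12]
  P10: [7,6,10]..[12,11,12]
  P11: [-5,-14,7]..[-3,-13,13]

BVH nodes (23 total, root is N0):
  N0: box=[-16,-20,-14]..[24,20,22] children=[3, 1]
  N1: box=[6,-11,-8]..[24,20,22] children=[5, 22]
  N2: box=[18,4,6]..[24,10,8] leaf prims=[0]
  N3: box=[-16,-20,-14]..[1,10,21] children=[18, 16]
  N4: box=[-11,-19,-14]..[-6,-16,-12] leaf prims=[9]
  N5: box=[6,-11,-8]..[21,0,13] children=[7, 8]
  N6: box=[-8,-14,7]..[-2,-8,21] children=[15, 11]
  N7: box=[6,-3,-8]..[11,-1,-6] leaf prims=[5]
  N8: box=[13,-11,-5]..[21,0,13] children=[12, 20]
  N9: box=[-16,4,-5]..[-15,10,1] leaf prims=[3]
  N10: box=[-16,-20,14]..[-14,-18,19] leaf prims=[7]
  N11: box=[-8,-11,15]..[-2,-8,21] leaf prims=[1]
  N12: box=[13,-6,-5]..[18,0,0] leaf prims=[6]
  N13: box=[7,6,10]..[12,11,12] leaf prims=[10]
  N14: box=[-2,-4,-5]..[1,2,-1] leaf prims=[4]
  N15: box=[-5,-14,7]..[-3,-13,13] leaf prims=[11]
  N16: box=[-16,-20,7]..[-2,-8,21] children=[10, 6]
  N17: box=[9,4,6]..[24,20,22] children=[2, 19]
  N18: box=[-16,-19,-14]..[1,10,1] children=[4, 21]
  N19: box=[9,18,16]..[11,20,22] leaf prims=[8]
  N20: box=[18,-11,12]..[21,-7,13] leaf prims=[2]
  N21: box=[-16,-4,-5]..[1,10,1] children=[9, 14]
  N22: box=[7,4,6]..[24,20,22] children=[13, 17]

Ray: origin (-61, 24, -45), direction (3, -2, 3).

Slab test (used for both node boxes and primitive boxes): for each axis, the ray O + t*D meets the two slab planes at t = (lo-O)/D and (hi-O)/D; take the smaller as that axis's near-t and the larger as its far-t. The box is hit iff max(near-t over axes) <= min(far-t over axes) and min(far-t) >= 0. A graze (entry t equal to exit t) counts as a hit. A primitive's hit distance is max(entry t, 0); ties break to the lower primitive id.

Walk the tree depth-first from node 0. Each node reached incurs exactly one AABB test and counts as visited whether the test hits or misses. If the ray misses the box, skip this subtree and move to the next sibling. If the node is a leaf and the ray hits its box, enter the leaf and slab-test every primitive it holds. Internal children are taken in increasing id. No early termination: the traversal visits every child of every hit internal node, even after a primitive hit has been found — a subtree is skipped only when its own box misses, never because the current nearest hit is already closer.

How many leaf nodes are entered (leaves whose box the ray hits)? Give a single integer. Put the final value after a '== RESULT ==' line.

Walk:
N0 x:[15,85/3] y:[2,22] z:[31/3,67/3] -> hit [15,22], descend [1, 3]
  N1 x:[67/3,85/3] y:[2,35/2] z:[37/3,67/3] -> miss, prune
  N3 x:[15,62/3] y:[7,22] z:[31/3,22] -> hit [15,62/3], descend [16, 18]
    N16 x:[15,59/3] y:[16,22] z:[52/3,22] -> hit [52/3,59/3], descend [6, 10]
      N6 x:[53/3,59/3] y:[16,19] z:[52/3,22] -> hit [53/3,19], descend [11, 15]
        N11 x:[53/3,59/3] y:[16,35/2] z:[20,22] -> miss, prune
        N15 x:[56/3,58/3] y:[37/2,19] z:[52/3,58/3] -> hit [56/3,19] leaf, test {P11@t=56/3}
      N10 x:[15,47/3] y:[21,22] z:[59/3,64/3] -> miss, prune
    N18 x:[15,62/3] y:[7,43/2] z:[31/3,46/3] -> hit [15,46/3], descend [4, 21]
      N4 x:[50/3,55/3] y:[20,43/2] z:[31/3,11] -> miss, prune
      N21 x:[15,62/3] y:[7,14] z:[40/3,46/3] -> miss, prune

Visited [0, 1, 3, 16, 6, 11, 15, 10, 18, 4, 21]. Tests: 11 box, 1 leaf. Nearest: P11.

== RESULT ==
1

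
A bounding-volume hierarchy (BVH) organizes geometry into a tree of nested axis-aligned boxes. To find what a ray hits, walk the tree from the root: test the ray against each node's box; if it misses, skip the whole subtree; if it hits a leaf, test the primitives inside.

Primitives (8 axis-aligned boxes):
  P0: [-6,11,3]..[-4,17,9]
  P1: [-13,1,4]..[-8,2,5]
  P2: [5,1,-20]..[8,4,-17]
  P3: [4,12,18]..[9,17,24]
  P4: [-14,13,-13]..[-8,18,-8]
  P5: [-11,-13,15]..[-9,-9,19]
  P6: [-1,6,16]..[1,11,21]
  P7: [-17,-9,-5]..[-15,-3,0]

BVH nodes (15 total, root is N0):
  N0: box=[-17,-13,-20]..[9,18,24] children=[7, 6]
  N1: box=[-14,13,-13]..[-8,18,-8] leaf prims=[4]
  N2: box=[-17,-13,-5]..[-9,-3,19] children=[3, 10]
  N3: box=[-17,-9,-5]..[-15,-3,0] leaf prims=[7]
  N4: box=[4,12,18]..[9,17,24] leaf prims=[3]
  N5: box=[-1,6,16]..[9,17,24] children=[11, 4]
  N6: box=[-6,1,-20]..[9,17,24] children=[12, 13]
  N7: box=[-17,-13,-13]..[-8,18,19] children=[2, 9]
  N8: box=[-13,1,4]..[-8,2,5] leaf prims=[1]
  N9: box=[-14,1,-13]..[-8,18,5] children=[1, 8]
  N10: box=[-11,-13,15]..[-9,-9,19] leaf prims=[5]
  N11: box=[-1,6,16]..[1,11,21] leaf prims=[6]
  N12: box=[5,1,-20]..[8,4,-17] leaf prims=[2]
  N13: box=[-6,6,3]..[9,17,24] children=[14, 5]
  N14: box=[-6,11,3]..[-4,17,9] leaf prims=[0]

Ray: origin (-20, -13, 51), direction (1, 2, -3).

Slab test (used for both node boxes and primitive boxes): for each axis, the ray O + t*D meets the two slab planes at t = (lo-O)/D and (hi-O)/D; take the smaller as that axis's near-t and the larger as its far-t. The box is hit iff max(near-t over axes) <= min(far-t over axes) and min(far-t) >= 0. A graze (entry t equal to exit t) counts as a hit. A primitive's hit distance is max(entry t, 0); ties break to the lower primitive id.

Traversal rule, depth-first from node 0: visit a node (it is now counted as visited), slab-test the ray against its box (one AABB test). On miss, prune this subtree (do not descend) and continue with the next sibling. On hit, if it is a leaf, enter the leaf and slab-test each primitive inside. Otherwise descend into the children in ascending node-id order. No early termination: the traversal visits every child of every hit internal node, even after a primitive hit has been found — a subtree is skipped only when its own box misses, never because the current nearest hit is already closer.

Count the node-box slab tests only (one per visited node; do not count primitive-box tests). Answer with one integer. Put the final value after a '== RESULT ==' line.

Trace the traversal:
N0 x:[3,29] y:[0,31/2] z:[9,71/3] -> hit [9,31/2], descend [6, 7]
  N6 x:[14,29] y:[7,15] z:[9,71/3] -> hit [14,15], descend [12, 13]
    N12 x:[25,28] y:[7,17/2] z:[68/3,71/3] -> miss, prune
    N13 x:[14,29] y:[19/2,15] z:[9,16] -> hit [14,15], descend [5, 14]
      N5 x:[19,29] y:[19/2,15] z:[9,35/3] -> miss, prune
      N14 x:[14,16] y:[12,15] z:[14,16] -> hit [14,15] leaf, test {P0@t=14}
  N7 x:[3,12] y:[0,31/2] z:[32/3,64/3] -> hit [32/3,12], descend [2, 9]
    N2 x:[3,11] y:[0,5] z:[32/3,56/3] -> miss, prune
    N9 x:[6,12] y:[7,31/2] z:[46/3,64/3] -> miss, prune

Visited [0, 6, 12, 13, 5, 14, 7, 2, 9]. Tests: 9 box, 1 leaf. Nearest: P0.

== RESULT ==
9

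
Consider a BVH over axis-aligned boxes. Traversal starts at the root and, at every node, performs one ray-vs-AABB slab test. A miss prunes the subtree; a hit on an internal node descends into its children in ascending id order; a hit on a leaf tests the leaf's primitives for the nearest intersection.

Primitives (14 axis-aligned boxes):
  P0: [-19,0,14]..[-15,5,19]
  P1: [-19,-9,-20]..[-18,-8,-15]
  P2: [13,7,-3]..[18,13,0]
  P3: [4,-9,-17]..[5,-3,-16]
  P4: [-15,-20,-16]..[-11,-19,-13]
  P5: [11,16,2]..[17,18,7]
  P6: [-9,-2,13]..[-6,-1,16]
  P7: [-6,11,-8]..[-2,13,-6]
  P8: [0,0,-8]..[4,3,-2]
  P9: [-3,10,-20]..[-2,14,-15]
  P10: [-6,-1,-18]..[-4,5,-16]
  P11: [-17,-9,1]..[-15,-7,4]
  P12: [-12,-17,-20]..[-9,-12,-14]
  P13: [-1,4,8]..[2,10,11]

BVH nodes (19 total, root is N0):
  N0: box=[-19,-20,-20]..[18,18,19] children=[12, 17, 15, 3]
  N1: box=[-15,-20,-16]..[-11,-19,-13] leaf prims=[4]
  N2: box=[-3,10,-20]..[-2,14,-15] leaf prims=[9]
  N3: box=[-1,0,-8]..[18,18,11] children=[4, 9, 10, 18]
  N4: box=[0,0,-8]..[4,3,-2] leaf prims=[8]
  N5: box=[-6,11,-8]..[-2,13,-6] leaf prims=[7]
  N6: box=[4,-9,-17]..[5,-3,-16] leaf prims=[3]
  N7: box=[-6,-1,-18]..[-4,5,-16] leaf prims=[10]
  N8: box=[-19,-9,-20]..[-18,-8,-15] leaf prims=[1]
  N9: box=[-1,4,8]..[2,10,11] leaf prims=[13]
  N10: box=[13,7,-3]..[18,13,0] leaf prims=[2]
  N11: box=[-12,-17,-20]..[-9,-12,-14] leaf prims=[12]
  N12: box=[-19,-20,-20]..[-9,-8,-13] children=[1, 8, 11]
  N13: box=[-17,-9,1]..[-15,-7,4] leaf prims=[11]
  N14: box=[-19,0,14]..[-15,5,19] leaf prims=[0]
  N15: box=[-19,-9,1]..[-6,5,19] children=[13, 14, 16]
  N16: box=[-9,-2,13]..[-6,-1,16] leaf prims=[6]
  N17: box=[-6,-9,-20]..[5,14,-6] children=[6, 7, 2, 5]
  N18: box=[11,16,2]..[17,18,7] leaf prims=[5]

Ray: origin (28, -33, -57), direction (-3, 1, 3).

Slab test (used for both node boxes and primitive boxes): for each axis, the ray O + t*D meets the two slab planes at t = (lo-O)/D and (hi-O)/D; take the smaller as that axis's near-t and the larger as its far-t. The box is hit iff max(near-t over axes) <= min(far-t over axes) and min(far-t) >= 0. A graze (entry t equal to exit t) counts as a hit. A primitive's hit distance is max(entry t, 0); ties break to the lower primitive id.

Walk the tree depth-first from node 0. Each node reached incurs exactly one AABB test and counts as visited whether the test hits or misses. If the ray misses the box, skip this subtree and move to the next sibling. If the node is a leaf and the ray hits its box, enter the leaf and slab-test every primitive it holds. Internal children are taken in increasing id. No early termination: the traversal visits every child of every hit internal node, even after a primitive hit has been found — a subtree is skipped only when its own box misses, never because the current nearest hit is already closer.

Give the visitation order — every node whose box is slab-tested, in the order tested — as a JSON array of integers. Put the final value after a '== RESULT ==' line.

Trace the traversal:
N0 x:[10/3,47/3] y:[13,51] z:[37/3,76/3] -> hit [13,47/3], descend [3, 12, 15, 17]
  N3 x:[10/3,29/3] y:[33,51] z:[49/3,68/3] -> miss, prune
  N12 x:[37/3,47/3] y:[13,25] z:[37/3,44/3] -> hit [13,44/3], descend [1, 8, 11]
    N1 x:[13,43/3] y:[13,14] z:[41/3,44/3] -> hit [41/3,14] leaf, test {P4@t=41/3}
    N8 x:[46/3,47/3] y:[24,25] z:[37/3,14] -> miss, prune
    N11 x:[37/3,40/3] y:[16,21] z:[37/3,43/3] -> miss, prune
  N15 x:[34/3,47/3] y:[24,38] z:[58/3,76/3] -> miss, prune
  N17 x:[23/3,34/3] y:[24,47] z:[37/3,17] -> miss, prune

order=[0, 3, 12, 1, 8, 11, 15, 17]  |boxes|=8  |leaves|=1  hit=P4

== RESULT ==
[0, 3, 12, 1, 8, 11, 15, 17]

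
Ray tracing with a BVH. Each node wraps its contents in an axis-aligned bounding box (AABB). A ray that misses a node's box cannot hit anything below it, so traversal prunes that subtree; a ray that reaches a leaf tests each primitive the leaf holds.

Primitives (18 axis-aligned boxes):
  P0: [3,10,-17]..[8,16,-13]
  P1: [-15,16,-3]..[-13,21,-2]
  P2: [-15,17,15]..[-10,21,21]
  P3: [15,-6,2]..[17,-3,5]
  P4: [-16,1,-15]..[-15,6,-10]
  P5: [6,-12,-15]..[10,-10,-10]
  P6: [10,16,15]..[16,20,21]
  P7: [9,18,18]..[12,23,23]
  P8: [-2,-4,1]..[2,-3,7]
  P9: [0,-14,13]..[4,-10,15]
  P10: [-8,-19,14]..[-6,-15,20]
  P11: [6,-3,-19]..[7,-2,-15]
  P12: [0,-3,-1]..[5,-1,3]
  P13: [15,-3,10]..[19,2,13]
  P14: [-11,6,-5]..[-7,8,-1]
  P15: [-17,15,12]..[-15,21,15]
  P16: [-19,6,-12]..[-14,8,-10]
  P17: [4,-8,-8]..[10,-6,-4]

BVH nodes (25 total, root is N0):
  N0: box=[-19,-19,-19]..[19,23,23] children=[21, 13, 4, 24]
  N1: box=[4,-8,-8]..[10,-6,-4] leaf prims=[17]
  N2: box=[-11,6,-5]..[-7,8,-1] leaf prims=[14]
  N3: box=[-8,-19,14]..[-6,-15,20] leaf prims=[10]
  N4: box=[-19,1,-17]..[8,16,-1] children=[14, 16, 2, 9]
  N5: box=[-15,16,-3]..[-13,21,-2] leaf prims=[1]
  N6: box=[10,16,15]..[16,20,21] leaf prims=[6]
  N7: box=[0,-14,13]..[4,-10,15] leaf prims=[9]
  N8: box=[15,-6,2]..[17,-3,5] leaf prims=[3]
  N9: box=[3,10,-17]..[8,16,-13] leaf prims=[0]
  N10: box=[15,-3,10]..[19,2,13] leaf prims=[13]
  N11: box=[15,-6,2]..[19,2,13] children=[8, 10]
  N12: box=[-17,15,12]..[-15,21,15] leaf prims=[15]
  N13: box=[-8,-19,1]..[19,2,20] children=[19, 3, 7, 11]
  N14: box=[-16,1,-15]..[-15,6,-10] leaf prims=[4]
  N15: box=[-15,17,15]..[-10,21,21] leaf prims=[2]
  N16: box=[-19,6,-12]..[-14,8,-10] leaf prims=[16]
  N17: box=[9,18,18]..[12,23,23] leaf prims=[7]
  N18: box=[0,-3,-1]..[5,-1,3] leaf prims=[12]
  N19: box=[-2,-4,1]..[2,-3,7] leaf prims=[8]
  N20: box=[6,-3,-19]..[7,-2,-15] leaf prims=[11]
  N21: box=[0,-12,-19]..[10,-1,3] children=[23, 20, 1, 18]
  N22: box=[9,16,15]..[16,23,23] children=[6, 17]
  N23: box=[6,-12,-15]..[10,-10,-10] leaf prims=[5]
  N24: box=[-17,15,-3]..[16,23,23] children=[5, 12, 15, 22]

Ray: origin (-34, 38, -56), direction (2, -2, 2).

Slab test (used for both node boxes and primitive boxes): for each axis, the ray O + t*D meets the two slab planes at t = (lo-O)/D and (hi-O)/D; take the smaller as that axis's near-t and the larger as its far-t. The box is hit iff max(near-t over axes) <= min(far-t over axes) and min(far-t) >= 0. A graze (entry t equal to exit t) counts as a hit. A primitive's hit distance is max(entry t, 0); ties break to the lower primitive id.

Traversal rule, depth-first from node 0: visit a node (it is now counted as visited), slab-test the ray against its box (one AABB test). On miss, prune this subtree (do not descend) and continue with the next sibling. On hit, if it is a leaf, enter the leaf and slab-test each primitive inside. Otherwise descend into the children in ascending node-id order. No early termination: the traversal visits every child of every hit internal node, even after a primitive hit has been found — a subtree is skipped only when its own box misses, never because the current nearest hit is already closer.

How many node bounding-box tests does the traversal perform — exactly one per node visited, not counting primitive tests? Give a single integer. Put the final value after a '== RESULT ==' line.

Traverse from the root:
N0 x:[15/2,53/2] y:[15/2,57/2] z:[37/2,79/2] -> hit [37/2,53/2], descend [4, 13, 21, 24]
  N4 x:[15/2,21] y:[11,37/2] z:[39/2,55/2] -> miss, prune
  N13 x:[13,53/2] y:[18,57/2] z:[57/2,38] -> miss, prune
  N21 x:[17,22] y:[39/2,25] z:[37/2,59/2] -> hit [39/2,22], descend [1, 18, 20, 23]
    N1 x:[19,22] y:[22,23] z:[24,26] -> miss, prune
    N18 x:[17,39/2] y:[39/2,41/2] z:[55/2,59/2] -> miss, prune
    N20 x:[20,41/2] y:[20,41/2] z:[37/2,41/2] -> hit [20,41/2] leaf, test {P11@t=20}
    N23 x:[20,22] y:[24,25] z:[41/2,23] -> miss, prune
  N24 x:[17/2,25] y:[15/2,23/2] z:[53/2,79/2] -> miss, prune

Summary -> nodes [0, 4, 13, 21, 1, 18, 20, 23, 24]; box-tests=9; leaf-entries=1; first=P11

== RESULT ==
9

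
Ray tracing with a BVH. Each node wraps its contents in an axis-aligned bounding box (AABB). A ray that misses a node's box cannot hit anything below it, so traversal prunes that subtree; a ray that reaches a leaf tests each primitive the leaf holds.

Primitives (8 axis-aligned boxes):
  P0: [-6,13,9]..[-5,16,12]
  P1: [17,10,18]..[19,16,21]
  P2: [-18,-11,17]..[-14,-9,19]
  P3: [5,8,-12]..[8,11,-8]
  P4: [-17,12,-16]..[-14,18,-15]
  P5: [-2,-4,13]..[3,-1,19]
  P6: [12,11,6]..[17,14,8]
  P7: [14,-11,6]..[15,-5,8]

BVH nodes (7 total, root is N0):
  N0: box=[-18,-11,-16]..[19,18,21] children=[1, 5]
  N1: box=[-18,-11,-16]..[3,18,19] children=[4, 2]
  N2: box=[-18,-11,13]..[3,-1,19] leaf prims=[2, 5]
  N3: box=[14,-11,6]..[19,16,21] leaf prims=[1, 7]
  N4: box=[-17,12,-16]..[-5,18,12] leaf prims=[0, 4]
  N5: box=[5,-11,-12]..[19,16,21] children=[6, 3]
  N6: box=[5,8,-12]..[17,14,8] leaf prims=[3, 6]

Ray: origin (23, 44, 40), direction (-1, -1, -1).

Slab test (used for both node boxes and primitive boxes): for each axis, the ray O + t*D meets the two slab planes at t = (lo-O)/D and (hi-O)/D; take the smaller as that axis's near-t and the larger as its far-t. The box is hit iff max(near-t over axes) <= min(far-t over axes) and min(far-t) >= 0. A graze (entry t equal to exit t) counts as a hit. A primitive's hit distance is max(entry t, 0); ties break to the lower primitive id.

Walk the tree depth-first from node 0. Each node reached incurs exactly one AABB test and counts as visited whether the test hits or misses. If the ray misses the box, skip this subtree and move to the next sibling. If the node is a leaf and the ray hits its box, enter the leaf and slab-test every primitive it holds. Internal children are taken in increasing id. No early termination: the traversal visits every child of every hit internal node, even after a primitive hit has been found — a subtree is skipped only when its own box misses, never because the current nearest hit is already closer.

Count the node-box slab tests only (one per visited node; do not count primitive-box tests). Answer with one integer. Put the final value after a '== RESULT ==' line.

Trace the traversal:
N0 x:[4,41] y:[26,55] z:[19,56] -> hit [26,41], descend [1, 5]
  N1 x:[20,41] y:[26,55] z:[21,56] -> hit [26,41], descend [2, 4]
    N2 x:[20,41] y:[45,55] z:[21,27] -> miss, prune
    N4 x:[28,40] y:[26,32] z:[28,56] -> hit [28,32] leaf, test {P0@t=28, P4(miss)}
  N5 x:[4,18] y:[28,55] z:[19,52] -> miss, prune

Summary -> nodes [0, 1, 2, 4, 5]; box-tests=5; leaf-entries=1; first=P0

== RESULT ==
5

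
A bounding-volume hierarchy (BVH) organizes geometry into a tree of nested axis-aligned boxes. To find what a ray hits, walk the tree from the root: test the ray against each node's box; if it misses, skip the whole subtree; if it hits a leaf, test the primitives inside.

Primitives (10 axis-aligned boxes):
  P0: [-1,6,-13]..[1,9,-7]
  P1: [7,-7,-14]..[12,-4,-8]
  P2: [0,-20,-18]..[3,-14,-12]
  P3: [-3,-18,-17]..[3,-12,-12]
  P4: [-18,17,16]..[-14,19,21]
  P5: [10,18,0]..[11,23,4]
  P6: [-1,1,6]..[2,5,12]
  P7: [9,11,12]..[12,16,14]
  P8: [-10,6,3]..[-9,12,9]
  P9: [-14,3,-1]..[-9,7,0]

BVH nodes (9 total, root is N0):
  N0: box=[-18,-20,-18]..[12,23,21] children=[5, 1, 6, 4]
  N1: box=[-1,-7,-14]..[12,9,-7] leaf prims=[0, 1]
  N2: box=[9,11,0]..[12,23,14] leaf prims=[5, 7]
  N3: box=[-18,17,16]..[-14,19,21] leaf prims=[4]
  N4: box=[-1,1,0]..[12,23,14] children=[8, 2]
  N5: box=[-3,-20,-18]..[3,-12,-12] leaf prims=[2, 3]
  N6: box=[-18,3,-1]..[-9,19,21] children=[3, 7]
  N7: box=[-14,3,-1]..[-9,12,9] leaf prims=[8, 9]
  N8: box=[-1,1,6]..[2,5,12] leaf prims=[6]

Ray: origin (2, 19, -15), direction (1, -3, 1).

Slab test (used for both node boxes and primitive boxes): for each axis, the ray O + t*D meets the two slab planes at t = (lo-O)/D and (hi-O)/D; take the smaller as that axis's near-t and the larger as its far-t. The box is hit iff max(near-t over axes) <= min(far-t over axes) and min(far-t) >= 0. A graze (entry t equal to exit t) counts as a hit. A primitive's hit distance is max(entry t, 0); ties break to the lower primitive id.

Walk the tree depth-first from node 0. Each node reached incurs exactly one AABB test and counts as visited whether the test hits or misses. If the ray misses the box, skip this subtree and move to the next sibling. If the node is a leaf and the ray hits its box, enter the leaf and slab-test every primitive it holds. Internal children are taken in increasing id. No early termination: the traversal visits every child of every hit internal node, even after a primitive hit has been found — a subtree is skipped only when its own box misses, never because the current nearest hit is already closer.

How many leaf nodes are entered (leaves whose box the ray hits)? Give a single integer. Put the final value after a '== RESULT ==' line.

Walk:
N0 x:[-20,10] y:[-4/3,13] z:[-3,36] -> hit [-4/3,10], descend [1, 4, 5, 6]
  N1 x:[-3,10] y:[10/3,26/3] z:[1,8] -> hit [10/3,8] leaf, test {P0(miss), P1(miss)}
  N4 x:[-3,10] y:[-4/3,6] z:[15,29] -> miss, prune
  N5 x:[-5,1] y:[31/3,13] z:[-3,3] -> miss, prune
  N6 x:[-20,-11] y:[0,16/3] z:[14,36] -> miss, prune

Visited [0, 1, 4, 5, 6]. Tests: 5 box, 1 leaf. Nearest: miss.

== RESULT ==
1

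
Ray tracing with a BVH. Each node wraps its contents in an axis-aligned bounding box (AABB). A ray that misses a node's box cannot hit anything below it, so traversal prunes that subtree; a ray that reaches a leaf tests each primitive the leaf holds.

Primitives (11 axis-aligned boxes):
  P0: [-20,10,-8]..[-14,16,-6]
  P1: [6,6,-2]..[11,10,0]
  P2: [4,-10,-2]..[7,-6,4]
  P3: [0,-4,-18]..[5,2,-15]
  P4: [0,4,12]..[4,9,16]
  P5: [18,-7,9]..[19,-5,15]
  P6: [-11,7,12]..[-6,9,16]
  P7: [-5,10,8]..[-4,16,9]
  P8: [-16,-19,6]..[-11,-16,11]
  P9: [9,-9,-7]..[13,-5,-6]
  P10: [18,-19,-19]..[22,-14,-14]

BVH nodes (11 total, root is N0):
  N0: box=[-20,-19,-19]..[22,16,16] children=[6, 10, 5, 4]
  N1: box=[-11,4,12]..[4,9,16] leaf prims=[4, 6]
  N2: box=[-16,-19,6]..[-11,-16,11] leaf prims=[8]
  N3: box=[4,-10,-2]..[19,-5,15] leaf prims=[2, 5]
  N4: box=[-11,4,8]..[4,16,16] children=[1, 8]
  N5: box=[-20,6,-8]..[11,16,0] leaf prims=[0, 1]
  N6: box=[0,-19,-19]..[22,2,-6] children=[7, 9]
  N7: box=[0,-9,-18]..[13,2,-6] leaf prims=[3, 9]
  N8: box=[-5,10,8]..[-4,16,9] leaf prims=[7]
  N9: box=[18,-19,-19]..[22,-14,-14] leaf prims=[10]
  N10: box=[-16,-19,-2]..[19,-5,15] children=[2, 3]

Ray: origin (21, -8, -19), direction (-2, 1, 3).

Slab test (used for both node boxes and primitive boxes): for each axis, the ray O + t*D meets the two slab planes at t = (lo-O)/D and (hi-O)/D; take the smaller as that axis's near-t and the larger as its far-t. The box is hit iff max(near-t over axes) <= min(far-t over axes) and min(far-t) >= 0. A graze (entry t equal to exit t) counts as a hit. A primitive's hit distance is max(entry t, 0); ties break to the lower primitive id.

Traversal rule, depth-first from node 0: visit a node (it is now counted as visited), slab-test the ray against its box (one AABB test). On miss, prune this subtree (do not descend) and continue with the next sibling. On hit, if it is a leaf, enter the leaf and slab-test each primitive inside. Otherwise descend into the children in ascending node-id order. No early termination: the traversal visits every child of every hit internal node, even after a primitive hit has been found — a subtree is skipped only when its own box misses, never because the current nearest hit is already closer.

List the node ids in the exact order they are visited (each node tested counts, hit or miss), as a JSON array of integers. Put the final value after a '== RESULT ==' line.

Walk:
N0 x:[-1/2,41/2] y:[-11,24] z:[0,35/3] -> hit [0,35/3], descend [4, 5, 6, 10]
  N4 x:[17/2,16] y:[12,24] z:[9,35/3] -> miss, prune
  N5 x:[5,41/2] y:[14,24] z:[11/3,19/3] -> miss, prune
  N6 x:[-1/2,21/2] y:[-11,10] z:[0,13/3] -> hit [0,13/3], descend [7, 9]
    N7 x:[4,21/2] y:[-1,10] z:[1/3,13/3] -> hit [4,13/3] leaf, test {P3(miss), P9(miss)}
    N9 x:[-1/2,3/2] y:[-11,-6] z:[0,5/3] -> miss, prune
  N10 x:[1,37/2] y:[-11,3] z:[17/3,34/3] -> miss, prune

order=[0, 4, 5, 6, 7, 9, 10]  |boxes|=7  |leaves|=1  hit=miss

== RESULT ==
[0, 4, 5, 6, 7, 9, 10]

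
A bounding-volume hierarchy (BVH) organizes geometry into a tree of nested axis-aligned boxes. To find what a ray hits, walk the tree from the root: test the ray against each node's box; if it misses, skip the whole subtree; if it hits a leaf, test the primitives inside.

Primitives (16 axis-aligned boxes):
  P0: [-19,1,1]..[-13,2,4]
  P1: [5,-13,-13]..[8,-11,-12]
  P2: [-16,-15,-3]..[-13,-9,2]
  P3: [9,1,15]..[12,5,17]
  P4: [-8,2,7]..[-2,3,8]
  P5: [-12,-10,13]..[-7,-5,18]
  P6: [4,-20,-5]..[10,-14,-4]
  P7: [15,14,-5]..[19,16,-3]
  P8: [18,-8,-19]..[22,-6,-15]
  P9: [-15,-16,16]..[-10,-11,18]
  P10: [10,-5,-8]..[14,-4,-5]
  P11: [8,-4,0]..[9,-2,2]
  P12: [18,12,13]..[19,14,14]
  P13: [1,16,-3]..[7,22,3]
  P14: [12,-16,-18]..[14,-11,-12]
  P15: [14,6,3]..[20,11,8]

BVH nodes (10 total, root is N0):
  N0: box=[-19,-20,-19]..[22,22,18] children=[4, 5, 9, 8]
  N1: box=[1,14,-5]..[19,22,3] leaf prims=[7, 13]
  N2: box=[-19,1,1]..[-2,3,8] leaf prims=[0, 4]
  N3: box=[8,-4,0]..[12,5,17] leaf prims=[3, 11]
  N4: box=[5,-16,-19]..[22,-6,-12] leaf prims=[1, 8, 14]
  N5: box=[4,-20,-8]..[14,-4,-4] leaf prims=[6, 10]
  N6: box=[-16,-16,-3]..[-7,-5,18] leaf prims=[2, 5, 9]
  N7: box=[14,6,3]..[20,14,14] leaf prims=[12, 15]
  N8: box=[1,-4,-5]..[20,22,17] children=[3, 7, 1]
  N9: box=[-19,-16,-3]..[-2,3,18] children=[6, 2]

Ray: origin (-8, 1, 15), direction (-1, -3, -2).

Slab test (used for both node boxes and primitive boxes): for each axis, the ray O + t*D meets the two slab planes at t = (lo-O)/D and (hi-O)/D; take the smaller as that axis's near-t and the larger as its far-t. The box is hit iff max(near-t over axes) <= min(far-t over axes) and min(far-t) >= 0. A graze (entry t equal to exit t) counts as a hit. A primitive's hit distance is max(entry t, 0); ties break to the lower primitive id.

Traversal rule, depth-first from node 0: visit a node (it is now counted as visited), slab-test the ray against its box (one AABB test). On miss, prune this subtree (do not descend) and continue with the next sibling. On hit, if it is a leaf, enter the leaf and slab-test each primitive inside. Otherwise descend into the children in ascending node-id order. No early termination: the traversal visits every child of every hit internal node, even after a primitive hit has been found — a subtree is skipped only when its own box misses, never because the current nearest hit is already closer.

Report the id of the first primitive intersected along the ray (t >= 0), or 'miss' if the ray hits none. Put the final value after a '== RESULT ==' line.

Trace the traversal:
N0 x:[-30,11] y:[-7,7] z:[-3/2,17] -> hit [-3/2,7], descend [4, 5, 8, 9]
  N4 x:[-30,-13] y:[7/3,17/3] z:[27/2,17] -> miss, prune
  N5 x:[-22,-12] y:[5/3,7] z:[19/2,23/2] -> miss, prune
  N8 x:[-28,-9] y:[-7,5/3] z:[-1,10] -> miss, prune
  N9 x:[-6,11] y:[-2/3,17/3] z:[-3/2,9] -> hit [-2/3,17/3], descend [2, 6]
    N2 x:[-6,11] y:[-2/3,0] z:[7/2,7] -> miss, prune
    N6 x:[-1,8] y:[2,17/3] z:[-3/2,9] -> hit [2,17/3] leaf, test {P2(miss), P5(miss), P9(miss)}

Visited [0, 4, 5, 8, 9, 2, 6]. Tests: 7 box, 1 leaf. Nearest: miss.

== RESULT ==
miss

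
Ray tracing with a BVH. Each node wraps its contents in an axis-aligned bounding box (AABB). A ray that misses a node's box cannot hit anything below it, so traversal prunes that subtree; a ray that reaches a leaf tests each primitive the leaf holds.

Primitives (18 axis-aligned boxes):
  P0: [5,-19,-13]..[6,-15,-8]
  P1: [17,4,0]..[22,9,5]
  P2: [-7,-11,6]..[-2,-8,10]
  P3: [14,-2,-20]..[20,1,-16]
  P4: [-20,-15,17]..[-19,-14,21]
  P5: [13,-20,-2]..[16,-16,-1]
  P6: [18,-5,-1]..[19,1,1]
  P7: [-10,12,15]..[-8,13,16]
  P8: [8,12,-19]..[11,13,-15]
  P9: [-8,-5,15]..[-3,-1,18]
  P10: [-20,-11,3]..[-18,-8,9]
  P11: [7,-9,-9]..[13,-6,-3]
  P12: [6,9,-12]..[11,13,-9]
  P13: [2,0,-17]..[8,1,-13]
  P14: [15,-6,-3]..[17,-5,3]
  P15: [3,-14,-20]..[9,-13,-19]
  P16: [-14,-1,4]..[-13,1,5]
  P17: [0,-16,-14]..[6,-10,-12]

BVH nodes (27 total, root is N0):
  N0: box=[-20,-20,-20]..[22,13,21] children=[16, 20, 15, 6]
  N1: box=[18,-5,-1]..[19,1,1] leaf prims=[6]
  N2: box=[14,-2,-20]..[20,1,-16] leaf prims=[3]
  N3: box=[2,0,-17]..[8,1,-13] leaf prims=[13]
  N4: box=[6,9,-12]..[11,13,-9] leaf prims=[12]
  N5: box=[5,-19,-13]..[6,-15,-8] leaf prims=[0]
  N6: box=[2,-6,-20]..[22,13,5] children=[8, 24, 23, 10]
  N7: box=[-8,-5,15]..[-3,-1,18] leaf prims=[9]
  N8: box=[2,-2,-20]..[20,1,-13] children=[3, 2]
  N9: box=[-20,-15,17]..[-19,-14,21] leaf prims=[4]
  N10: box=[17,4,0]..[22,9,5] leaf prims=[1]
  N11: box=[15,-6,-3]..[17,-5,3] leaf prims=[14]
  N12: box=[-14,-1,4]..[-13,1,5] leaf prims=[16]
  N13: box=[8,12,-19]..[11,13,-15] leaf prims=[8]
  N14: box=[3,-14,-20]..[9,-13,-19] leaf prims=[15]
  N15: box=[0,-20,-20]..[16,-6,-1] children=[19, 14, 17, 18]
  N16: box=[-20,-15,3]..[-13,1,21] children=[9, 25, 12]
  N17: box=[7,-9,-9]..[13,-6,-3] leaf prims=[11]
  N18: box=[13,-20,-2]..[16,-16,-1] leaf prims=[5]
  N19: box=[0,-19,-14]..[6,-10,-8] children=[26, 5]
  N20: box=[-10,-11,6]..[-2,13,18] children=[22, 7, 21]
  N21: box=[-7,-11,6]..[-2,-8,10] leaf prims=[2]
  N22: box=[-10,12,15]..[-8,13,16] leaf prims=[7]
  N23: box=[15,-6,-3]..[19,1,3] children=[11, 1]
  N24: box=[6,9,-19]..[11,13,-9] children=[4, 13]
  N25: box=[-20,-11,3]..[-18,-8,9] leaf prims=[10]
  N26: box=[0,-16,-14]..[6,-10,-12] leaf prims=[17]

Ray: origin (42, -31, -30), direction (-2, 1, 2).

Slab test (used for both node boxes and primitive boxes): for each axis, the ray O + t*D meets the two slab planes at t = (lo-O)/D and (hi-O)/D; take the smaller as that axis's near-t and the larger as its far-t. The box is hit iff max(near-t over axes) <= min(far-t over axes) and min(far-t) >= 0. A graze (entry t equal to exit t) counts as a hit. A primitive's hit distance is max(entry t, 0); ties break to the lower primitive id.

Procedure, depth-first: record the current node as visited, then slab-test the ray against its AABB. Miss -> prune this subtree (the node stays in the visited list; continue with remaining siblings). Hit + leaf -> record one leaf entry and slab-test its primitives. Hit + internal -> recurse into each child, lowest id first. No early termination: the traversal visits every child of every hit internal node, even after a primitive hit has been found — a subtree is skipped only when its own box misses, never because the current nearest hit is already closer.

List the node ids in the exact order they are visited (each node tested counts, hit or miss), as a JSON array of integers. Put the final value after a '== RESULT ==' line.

Walk:
N0 x:[10,31] y:[11,44] z:[5,51/2] -> hit [11,51/2], descend [6, 15, 16, 20]
  N6 x:[10,20] y:[25,44] z:[5,35/2] -> miss, prune
  N15 x:[13,21] y:[11,25] z:[5,29/2] -> hit [13,29/2], descend [14, 17, 18, 19]
    N14 x:[33/2,39/2] y:[17,18] z:[5,11/2] -> miss, prune
    N17 x:[29/2,35/2] y:[22,25] z:[21/2,27/2] -> miss, prune
    N18 x:[13,29/2] y:[11,15] z:[14,29/2] -> hit [14,29/2] leaf, test {P5@t=14}
    N19 x:[18,21] y:[12,21] z:[8,11] -> miss, prune
  N16 x:[55/2,31] y:[16,32] z:[33/2,51/2] -> miss, prune
  N20 x:[22,26] y:[20,44] z:[18,24] -> hit [22,24], descend [7, 21, 22]
    N7 x:[45/2,25] y:[26,30] z:[45/2,24] -> miss, prune
    N21 x:[22,49/2] y:[20,23] z:[18,20] -> miss, prune
    N22 x:[25,26] y:[43,44] z:[45/2,23] -> miss, prune

Summary -> nodes [0, 6, 15, 14, 17, 18, 19, 16, 20, 7, 21, 22]; box-tests=12; leaf-entries=1; first=P5

== RESULT ==
[0, 6, 15, 14, 17, 18, 19, 16, 20, 7, 21, 22]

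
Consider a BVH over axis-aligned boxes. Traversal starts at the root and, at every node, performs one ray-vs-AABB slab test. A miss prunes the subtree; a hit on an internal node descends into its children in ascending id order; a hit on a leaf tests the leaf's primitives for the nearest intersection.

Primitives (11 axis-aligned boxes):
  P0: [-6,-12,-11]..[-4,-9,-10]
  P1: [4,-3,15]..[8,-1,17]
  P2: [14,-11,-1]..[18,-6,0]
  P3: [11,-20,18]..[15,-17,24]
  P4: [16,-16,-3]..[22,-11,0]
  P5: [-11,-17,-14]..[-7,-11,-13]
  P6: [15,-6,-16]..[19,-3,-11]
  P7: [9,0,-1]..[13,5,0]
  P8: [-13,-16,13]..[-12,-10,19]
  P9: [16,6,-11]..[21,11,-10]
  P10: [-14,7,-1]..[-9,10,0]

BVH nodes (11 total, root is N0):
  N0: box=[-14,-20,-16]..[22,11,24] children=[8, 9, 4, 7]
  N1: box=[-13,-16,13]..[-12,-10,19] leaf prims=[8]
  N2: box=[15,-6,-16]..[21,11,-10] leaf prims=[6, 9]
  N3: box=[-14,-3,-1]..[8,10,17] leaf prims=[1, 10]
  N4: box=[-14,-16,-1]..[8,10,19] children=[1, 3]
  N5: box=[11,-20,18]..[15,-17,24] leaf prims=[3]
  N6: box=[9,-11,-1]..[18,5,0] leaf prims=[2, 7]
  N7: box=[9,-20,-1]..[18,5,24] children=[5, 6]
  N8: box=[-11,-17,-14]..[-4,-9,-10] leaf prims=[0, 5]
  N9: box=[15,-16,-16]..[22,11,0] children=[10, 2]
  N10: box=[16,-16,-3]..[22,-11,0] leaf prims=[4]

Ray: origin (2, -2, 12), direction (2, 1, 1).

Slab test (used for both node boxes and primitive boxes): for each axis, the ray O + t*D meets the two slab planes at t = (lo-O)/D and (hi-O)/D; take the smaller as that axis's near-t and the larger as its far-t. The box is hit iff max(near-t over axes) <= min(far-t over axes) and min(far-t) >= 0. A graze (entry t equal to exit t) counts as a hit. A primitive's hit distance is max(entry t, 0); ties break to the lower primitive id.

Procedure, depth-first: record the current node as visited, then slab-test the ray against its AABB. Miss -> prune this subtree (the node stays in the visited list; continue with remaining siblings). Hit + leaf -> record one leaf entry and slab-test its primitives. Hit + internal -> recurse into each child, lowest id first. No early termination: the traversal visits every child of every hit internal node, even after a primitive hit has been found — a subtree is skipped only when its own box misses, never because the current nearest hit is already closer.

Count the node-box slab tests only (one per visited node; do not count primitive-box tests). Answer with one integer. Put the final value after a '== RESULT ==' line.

Walk:
N0 x:[-8,10] y:[-18,13] z:[-28,12] -> hit [-8,10], descend [4, 7, 8, 9]
  N4 x:[-8,3] y:[-14,12] z:[-13,7] -> hit [-8,3], descend [1, 3]
    N1 x:[-15/2,-7] y:[-14,-8] z:[1,7] -> miss, prune
    N3 x:[-8,3] y:[-1,12] z:[-13,5] -> hit [-1,3] leaf, test {P1(miss), P10(miss)}
  N7 x:[7/2,8] y:[-18,7] z:[-13,12] -> hit [7/2,7], descend [5, 6]
    N5 x:[9/2,13/2] y:[-18,-15] z:[6,12] -> miss, prune
    N6 x:[7/2,8] y:[-9,7] z:[-13,-12] -> miss, prune
  N8 x:[-13/2,-3] y:[-15,-7] z:[-26,-22] -> miss, prune
  N9 x:[13/2,10] y:[-14,13] z:[-28,-12] -> miss, prune

order=[0, 4, 1, 3, 7, 5, 6, 8, 9]  |boxes|=9  |leaves|=1  hit=miss

== RESULT ==
9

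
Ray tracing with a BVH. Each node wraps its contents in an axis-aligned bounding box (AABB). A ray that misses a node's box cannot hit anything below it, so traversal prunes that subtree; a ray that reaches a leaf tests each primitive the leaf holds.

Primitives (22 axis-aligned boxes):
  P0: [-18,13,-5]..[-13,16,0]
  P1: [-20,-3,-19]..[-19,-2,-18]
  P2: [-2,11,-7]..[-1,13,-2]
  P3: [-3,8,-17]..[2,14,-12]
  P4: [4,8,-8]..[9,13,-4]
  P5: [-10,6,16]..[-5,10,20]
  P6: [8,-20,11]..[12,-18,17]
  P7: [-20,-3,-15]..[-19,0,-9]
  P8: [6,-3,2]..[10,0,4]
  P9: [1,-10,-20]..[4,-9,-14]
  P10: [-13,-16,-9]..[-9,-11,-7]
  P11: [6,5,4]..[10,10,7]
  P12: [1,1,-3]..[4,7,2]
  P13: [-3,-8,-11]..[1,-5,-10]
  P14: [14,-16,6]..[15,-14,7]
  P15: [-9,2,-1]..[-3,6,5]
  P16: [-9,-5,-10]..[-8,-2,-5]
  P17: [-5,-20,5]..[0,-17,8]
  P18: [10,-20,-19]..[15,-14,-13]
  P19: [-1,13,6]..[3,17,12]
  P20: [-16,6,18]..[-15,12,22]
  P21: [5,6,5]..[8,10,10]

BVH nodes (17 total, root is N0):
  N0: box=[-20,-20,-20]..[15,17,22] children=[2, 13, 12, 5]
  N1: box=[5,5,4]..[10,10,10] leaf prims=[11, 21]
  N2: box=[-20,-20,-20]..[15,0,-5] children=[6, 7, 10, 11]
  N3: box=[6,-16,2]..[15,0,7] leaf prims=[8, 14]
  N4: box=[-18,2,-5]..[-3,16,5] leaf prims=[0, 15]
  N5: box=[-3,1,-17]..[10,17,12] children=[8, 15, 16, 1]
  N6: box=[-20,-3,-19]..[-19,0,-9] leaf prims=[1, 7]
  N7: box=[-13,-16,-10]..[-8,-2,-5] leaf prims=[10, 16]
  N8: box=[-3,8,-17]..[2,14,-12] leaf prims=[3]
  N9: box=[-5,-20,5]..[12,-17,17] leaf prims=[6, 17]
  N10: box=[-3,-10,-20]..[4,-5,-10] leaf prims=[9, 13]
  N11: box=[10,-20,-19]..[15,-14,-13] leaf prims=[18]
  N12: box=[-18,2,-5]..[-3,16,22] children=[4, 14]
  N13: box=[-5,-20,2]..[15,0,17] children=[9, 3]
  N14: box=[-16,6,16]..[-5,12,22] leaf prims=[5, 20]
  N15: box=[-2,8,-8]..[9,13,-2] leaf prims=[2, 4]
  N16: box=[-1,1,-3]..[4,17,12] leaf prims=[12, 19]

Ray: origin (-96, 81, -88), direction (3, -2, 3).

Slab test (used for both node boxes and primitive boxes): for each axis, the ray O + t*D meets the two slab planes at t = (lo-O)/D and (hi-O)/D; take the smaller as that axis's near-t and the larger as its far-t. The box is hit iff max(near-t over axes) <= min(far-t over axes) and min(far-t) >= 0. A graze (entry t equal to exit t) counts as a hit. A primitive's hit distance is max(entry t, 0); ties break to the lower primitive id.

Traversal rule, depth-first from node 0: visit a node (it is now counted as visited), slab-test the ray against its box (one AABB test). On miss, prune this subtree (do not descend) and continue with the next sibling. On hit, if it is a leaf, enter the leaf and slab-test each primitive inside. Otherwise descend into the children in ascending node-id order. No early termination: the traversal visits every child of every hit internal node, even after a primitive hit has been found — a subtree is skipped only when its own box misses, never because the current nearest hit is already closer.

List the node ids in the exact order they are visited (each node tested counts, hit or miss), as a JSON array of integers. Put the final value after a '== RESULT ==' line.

Traverse from the root:
N0 x:[76/3,37] y:[32,101/2] z:[68/3,110/3] -> hit [32,110/3], descend [2, 5, 12, 13]
  N2 x:[76/3,37] y:[81/2,101/2] z:[68/3,83/3] -> miss, prune
  N5 x:[31,106/3] y:[32,40] z:[71/3,100/3] -> hit [32,100/3], descend [1, 8, 15, 16]
    N1 x:[101/3,106/3] y:[71/2,38] z:[92/3,98/3] -> miss, prune
    N8 x:[31,98/3] y:[67/2,73/2] z:[71/3,76/3] -> miss, prune
    N15 x:[94/3,35] y:[34,73/2] z:[80/3,86/3] -> miss, prune
    N16 x:[95/3,100/3] y:[32,40] z:[85/3,100/3] -> hit [32,100/3] leaf, test {P12(miss), P19@t=32}
  N12 x:[26,31] y:[65/2,79/2] z:[83/3,110/3] -> miss, prune
  N13 x:[91/3,37] y:[81/2,101/2] z:[30,35] -> miss, prune

Visited [0, 2, 5, 1, 8, 15, 16, 12, 13]. Tests: 9 box, 1 leaf. Nearest: P19.

== RESULT ==
[0, 2, 5, 1, 8, 15, 16, 12, 13]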